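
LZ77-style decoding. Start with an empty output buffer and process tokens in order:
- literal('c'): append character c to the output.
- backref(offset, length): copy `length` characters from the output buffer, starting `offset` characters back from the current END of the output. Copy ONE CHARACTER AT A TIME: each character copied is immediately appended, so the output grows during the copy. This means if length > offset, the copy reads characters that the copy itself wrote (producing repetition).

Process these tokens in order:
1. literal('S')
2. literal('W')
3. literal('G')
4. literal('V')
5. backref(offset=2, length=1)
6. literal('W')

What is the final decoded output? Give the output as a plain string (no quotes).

Answer: SWGVGW

Derivation:
Token 1: literal('S'). Output: "S"
Token 2: literal('W'). Output: "SW"
Token 3: literal('G'). Output: "SWG"
Token 4: literal('V'). Output: "SWGV"
Token 5: backref(off=2, len=1). Copied 'G' from pos 2. Output: "SWGVG"
Token 6: literal('W'). Output: "SWGVGW"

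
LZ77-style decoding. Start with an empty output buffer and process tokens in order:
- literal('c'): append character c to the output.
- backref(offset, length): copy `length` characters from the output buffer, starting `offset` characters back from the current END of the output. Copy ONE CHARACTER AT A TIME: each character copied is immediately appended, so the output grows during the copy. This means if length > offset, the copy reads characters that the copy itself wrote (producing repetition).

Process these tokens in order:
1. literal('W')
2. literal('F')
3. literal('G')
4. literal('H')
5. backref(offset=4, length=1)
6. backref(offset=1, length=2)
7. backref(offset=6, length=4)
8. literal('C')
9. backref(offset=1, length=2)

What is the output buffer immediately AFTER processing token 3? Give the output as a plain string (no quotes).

Answer: WFG

Derivation:
Token 1: literal('W'). Output: "W"
Token 2: literal('F'). Output: "WF"
Token 3: literal('G'). Output: "WFG"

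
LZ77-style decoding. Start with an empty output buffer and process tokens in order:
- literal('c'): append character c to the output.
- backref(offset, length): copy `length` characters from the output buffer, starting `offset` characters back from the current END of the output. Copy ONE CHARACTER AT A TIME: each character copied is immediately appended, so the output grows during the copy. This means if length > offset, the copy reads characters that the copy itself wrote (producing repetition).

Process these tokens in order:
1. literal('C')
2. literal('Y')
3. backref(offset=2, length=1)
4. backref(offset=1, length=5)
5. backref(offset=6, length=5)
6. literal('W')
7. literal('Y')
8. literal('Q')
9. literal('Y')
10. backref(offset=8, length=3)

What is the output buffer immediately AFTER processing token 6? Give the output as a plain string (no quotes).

Answer: CYCCCCCCCCCCCW

Derivation:
Token 1: literal('C'). Output: "C"
Token 2: literal('Y'). Output: "CY"
Token 3: backref(off=2, len=1). Copied 'C' from pos 0. Output: "CYC"
Token 4: backref(off=1, len=5) (overlapping!). Copied 'CCCCC' from pos 2. Output: "CYCCCCCC"
Token 5: backref(off=6, len=5). Copied 'CCCCC' from pos 2. Output: "CYCCCCCCCCCCC"
Token 6: literal('W'). Output: "CYCCCCCCCCCCCW"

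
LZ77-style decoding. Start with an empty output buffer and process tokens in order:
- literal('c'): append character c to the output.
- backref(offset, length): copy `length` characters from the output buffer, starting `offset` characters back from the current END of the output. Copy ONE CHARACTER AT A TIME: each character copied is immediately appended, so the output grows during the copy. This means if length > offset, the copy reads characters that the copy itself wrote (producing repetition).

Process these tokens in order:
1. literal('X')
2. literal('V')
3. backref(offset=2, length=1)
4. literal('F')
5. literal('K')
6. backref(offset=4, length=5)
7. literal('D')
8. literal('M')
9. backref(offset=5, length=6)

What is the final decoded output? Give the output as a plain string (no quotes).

Answer: XVXFKVXFKVDMFKVDMF

Derivation:
Token 1: literal('X'). Output: "X"
Token 2: literal('V'). Output: "XV"
Token 3: backref(off=2, len=1). Copied 'X' from pos 0. Output: "XVX"
Token 4: literal('F'). Output: "XVXF"
Token 5: literal('K'). Output: "XVXFK"
Token 6: backref(off=4, len=5) (overlapping!). Copied 'VXFKV' from pos 1. Output: "XVXFKVXFKV"
Token 7: literal('D'). Output: "XVXFKVXFKVD"
Token 8: literal('M'). Output: "XVXFKVXFKVDM"
Token 9: backref(off=5, len=6) (overlapping!). Copied 'FKVDMF' from pos 7. Output: "XVXFKVXFKVDMFKVDMF"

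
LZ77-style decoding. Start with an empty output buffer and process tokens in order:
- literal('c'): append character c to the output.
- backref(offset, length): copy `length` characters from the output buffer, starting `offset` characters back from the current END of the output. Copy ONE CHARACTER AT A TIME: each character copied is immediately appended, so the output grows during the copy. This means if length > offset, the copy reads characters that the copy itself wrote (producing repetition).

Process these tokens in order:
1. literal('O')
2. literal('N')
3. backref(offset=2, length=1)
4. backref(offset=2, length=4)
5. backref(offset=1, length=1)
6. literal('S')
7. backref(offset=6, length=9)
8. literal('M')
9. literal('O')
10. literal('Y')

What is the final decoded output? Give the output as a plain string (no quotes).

Token 1: literal('O'). Output: "O"
Token 2: literal('N'). Output: "ON"
Token 3: backref(off=2, len=1). Copied 'O' from pos 0. Output: "ONO"
Token 4: backref(off=2, len=4) (overlapping!). Copied 'NONO' from pos 1. Output: "ONONONO"
Token 5: backref(off=1, len=1). Copied 'O' from pos 6. Output: "ONONONOO"
Token 6: literal('S'). Output: "ONONONOOS"
Token 7: backref(off=6, len=9) (overlapping!). Copied 'NONOOSNON' from pos 3. Output: "ONONONOOSNONOOSNON"
Token 8: literal('M'). Output: "ONONONOOSNONOOSNONM"
Token 9: literal('O'). Output: "ONONONOOSNONOOSNONMO"
Token 10: literal('Y'). Output: "ONONONOOSNONOOSNONMOY"

Answer: ONONONOOSNONOOSNONMOY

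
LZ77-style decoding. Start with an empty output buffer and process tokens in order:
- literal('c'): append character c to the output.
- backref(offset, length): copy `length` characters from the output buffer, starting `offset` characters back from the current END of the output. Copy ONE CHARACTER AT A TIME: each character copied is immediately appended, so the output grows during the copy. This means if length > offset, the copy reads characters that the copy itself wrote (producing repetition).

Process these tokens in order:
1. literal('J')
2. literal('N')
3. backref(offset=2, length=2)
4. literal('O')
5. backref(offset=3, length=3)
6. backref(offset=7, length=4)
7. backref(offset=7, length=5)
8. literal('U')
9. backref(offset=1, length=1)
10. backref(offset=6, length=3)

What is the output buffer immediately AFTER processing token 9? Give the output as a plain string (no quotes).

Answer: JNJNOJNONJNOJNONJUU

Derivation:
Token 1: literal('J'). Output: "J"
Token 2: literal('N'). Output: "JN"
Token 3: backref(off=2, len=2). Copied 'JN' from pos 0. Output: "JNJN"
Token 4: literal('O'). Output: "JNJNO"
Token 5: backref(off=3, len=3). Copied 'JNO' from pos 2. Output: "JNJNOJNO"
Token 6: backref(off=7, len=4). Copied 'NJNO' from pos 1. Output: "JNJNOJNONJNO"
Token 7: backref(off=7, len=5). Copied 'JNONJ' from pos 5. Output: "JNJNOJNONJNOJNONJ"
Token 8: literal('U'). Output: "JNJNOJNONJNOJNONJU"
Token 9: backref(off=1, len=1). Copied 'U' from pos 17. Output: "JNJNOJNONJNOJNONJUU"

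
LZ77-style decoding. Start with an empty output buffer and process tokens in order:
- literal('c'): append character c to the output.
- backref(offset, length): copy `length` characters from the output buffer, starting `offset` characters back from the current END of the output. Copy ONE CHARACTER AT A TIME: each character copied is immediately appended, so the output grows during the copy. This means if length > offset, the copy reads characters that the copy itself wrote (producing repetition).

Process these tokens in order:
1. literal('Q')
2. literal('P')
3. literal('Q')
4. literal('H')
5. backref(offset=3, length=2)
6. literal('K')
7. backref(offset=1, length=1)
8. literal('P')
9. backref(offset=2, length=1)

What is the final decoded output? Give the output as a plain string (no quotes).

Answer: QPQHPQKKPK

Derivation:
Token 1: literal('Q'). Output: "Q"
Token 2: literal('P'). Output: "QP"
Token 3: literal('Q'). Output: "QPQ"
Token 4: literal('H'). Output: "QPQH"
Token 5: backref(off=3, len=2). Copied 'PQ' from pos 1. Output: "QPQHPQ"
Token 6: literal('K'). Output: "QPQHPQK"
Token 7: backref(off=1, len=1). Copied 'K' from pos 6. Output: "QPQHPQKK"
Token 8: literal('P'). Output: "QPQHPQKKP"
Token 9: backref(off=2, len=1). Copied 'K' from pos 7. Output: "QPQHPQKKPK"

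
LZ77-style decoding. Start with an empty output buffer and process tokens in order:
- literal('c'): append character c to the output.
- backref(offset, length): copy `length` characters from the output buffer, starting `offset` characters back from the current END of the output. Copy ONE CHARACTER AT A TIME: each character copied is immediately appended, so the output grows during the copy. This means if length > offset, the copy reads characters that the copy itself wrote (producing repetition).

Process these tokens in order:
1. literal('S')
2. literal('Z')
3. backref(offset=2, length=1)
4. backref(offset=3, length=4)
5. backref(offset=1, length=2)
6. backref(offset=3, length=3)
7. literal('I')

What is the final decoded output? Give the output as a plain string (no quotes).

Token 1: literal('S'). Output: "S"
Token 2: literal('Z'). Output: "SZ"
Token 3: backref(off=2, len=1). Copied 'S' from pos 0. Output: "SZS"
Token 4: backref(off=3, len=4) (overlapping!). Copied 'SZSS' from pos 0. Output: "SZSSZSS"
Token 5: backref(off=1, len=2) (overlapping!). Copied 'SS' from pos 6. Output: "SZSSZSSSS"
Token 6: backref(off=3, len=3). Copied 'SSS' from pos 6. Output: "SZSSZSSSSSSS"
Token 7: literal('I'). Output: "SZSSZSSSSSSSI"

Answer: SZSSZSSSSSSSI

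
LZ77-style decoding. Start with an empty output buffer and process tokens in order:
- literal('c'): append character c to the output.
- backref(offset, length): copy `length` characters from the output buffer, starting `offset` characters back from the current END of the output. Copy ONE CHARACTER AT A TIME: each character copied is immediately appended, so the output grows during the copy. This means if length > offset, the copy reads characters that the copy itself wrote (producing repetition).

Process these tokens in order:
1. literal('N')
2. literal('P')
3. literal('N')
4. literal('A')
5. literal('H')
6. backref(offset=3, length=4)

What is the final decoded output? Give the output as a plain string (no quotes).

Token 1: literal('N'). Output: "N"
Token 2: literal('P'). Output: "NP"
Token 3: literal('N'). Output: "NPN"
Token 4: literal('A'). Output: "NPNA"
Token 5: literal('H'). Output: "NPNAH"
Token 6: backref(off=3, len=4) (overlapping!). Copied 'NAHN' from pos 2. Output: "NPNAHNAHN"

Answer: NPNAHNAHN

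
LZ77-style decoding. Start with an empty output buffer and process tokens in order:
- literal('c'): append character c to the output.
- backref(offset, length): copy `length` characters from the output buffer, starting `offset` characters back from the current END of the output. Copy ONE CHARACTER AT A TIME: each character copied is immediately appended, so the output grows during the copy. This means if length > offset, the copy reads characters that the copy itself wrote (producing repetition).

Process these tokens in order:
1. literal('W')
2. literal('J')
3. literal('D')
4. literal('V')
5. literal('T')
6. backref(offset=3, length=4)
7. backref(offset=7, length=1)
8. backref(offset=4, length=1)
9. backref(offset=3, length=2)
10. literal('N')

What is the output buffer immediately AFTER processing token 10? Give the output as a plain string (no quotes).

Token 1: literal('W'). Output: "W"
Token 2: literal('J'). Output: "WJ"
Token 3: literal('D'). Output: "WJD"
Token 4: literal('V'). Output: "WJDV"
Token 5: literal('T'). Output: "WJDVT"
Token 6: backref(off=3, len=4) (overlapping!). Copied 'DVTD' from pos 2. Output: "WJDVTDVTD"
Token 7: backref(off=7, len=1). Copied 'D' from pos 2. Output: "WJDVTDVTDD"
Token 8: backref(off=4, len=1). Copied 'V' from pos 6. Output: "WJDVTDVTDDV"
Token 9: backref(off=3, len=2). Copied 'DD' from pos 8. Output: "WJDVTDVTDDVDD"
Token 10: literal('N'). Output: "WJDVTDVTDDVDDN"

Answer: WJDVTDVTDDVDDN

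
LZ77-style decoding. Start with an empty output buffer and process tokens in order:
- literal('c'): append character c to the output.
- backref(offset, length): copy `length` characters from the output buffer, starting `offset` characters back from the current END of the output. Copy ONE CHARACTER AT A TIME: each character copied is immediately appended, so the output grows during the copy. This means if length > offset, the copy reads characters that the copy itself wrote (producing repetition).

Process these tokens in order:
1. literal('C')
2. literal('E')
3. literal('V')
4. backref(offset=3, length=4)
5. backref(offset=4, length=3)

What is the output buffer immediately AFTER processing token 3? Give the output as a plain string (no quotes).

Answer: CEV

Derivation:
Token 1: literal('C'). Output: "C"
Token 2: literal('E'). Output: "CE"
Token 3: literal('V'). Output: "CEV"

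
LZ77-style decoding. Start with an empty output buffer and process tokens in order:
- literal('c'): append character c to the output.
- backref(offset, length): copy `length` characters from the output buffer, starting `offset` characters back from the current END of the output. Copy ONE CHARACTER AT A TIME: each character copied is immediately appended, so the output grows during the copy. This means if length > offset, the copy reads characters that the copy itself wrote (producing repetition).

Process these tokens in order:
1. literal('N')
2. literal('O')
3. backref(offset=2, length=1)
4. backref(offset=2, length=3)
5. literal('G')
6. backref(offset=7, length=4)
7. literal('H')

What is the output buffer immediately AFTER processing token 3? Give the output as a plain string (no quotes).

Answer: NON

Derivation:
Token 1: literal('N'). Output: "N"
Token 2: literal('O'). Output: "NO"
Token 3: backref(off=2, len=1). Copied 'N' from pos 0. Output: "NON"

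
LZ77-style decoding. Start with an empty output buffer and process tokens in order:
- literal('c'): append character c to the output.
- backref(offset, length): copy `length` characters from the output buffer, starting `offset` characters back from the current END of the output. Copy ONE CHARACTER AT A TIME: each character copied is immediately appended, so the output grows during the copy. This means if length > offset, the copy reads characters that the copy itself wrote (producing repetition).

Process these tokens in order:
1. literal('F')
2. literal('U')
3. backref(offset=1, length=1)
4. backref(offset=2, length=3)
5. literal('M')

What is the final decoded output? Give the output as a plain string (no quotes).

Token 1: literal('F'). Output: "F"
Token 2: literal('U'). Output: "FU"
Token 3: backref(off=1, len=1). Copied 'U' from pos 1. Output: "FUU"
Token 4: backref(off=2, len=3) (overlapping!). Copied 'UUU' from pos 1. Output: "FUUUUU"
Token 5: literal('M'). Output: "FUUUUUM"

Answer: FUUUUUM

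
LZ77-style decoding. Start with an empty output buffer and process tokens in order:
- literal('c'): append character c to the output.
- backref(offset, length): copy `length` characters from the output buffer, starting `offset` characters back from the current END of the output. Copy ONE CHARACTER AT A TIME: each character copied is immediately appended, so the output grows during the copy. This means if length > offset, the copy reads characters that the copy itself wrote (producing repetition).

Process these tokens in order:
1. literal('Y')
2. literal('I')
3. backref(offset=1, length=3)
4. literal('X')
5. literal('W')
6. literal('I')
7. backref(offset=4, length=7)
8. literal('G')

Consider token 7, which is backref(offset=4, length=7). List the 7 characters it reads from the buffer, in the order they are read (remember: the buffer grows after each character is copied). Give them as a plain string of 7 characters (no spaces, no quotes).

Token 1: literal('Y'). Output: "Y"
Token 2: literal('I'). Output: "YI"
Token 3: backref(off=1, len=3) (overlapping!). Copied 'III' from pos 1. Output: "YIIII"
Token 4: literal('X'). Output: "YIIIIX"
Token 5: literal('W'). Output: "YIIIIXW"
Token 6: literal('I'). Output: "YIIIIXWI"
Token 7: backref(off=4, len=7). Buffer before: "YIIIIXWI" (len 8)
  byte 1: read out[4]='I', append. Buffer now: "YIIIIXWII"
  byte 2: read out[5]='X', append. Buffer now: "YIIIIXWIIX"
  byte 3: read out[6]='W', append. Buffer now: "YIIIIXWIIXW"
  byte 4: read out[7]='I', append. Buffer now: "YIIIIXWIIXWI"
  byte 5: read out[8]='I', append. Buffer now: "YIIIIXWIIXWII"
  byte 6: read out[9]='X', append. Buffer now: "YIIIIXWIIXWIIX"
  byte 7: read out[10]='W', append. Buffer now: "YIIIIXWIIXWIIXW"

Answer: IXWIIXW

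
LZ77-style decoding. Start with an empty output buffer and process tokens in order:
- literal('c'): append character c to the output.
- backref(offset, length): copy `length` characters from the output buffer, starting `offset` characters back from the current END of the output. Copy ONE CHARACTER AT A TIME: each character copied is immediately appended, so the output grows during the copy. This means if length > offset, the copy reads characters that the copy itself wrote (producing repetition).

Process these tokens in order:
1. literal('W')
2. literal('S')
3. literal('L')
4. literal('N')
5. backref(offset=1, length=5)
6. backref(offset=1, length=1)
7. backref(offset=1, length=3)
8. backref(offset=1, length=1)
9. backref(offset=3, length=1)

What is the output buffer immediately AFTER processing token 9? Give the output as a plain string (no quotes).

Token 1: literal('W'). Output: "W"
Token 2: literal('S'). Output: "WS"
Token 3: literal('L'). Output: "WSL"
Token 4: literal('N'). Output: "WSLN"
Token 5: backref(off=1, len=5) (overlapping!). Copied 'NNNNN' from pos 3. Output: "WSLNNNNNN"
Token 6: backref(off=1, len=1). Copied 'N' from pos 8. Output: "WSLNNNNNNN"
Token 7: backref(off=1, len=3) (overlapping!). Copied 'NNN' from pos 9. Output: "WSLNNNNNNNNNN"
Token 8: backref(off=1, len=1). Copied 'N' from pos 12. Output: "WSLNNNNNNNNNNN"
Token 9: backref(off=3, len=1). Copied 'N' from pos 11. Output: "WSLNNNNNNNNNNNN"

Answer: WSLNNNNNNNNNNNN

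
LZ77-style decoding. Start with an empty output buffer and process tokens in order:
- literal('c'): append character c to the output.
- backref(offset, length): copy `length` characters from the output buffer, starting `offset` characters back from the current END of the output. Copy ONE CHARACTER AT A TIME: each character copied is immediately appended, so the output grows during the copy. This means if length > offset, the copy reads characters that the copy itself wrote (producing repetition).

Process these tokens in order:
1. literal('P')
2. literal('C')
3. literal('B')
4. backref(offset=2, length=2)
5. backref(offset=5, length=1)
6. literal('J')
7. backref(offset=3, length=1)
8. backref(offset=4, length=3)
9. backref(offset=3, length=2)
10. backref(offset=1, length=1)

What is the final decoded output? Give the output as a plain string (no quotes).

Token 1: literal('P'). Output: "P"
Token 2: literal('C'). Output: "PC"
Token 3: literal('B'). Output: "PCB"
Token 4: backref(off=2, len=2). Copied 'CB' from pos 1. Output: "PCBCB"
Token 5: backref(off=5, len=1). Copied 'P' from pos 0. Output: "PCBCBP"
Token 6: literal('J'). Output: "PCBCBPJ"
Token 7: backref(off=3, len=1). Copied 'B' from pos 4. Output: "PCBCBPJB"
Token 8: backref(off=4, len=3). Copied 'BPJ' from pos 4. Output: "PCBCBPJBBPJ"
Token 9: backref(off=3, len=2). Copied 'BP' from pos 8. Output: "PCBCBPJBBPJBP"
Token 10: backref(off=1, len=1). Copied 'P' from pos 12. Output: "PCBCBPJBBPJBPP"

Answer: PCBCBPJBBPJBPP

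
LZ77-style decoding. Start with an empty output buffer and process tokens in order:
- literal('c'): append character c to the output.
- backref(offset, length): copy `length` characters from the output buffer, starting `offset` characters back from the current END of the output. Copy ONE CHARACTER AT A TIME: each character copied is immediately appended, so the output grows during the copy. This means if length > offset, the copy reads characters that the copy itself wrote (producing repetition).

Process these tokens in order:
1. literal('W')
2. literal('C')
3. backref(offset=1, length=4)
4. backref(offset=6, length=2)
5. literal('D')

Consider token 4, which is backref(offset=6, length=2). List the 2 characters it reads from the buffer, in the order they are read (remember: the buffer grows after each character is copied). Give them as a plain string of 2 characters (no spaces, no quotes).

Token 1: literal('W'). Output: "W"
Token 2: literal('C'). Output: "WC"
Token 3: backref(off=1, len=4) (overlapping!). Copied 'CCCC' from pos 1. Output: "WCCCCC"
Token 4: backref(off=6, len=2). Buffer before: "WCCCCC" (len 6)
  byte 1: read out[0]='W', append. Buffer now: "WCCCCCW"
  byte 2: read out[1]='C', append. Buffer now: "WCCCCCWC"

Answer: WC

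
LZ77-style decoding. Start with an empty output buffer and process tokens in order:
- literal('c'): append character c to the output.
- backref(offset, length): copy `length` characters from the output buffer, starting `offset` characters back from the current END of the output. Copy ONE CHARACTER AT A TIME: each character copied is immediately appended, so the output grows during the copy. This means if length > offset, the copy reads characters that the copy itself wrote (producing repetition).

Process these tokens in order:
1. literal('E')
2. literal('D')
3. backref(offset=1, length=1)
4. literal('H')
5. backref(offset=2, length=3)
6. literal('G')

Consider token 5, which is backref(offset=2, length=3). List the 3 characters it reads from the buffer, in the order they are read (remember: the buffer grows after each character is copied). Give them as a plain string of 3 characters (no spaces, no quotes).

Answer: DHD

Derivation:
Token 1: literal('E'). Output: "E"
Token 2: literal('D'). Output: "ED"
Token 3: backref(off=1, len=1). Copied 'D' from pos 1. Output: "EDD"
Token 4: literal('H'). Output: "EDDH"
Token 5: backref(off=2, len=3). Buffer before: "EDDH" (len 4)
  byte 1: read out[2]='D', append. Buffer now: "EDDHD"
  byte 2: read out[3]='H', append. Buffer now: "EDDHDH"
  byte 3: read out[4]='D', append. Buffer now: "EDDHDHD"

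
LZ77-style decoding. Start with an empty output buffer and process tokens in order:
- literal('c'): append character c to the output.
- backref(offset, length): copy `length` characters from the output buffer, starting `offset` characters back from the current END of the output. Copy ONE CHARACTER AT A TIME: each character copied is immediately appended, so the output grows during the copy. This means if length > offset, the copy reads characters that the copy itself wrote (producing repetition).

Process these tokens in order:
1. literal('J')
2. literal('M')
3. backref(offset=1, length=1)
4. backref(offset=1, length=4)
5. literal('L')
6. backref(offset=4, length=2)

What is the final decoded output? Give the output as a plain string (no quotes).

Answer: JMMMMMMLMM

Derivation:
Token 1: literal('J'). Output: "J"
Token 2: literal('M'). Output: "JM"
Token 3: backref(off=1, len=1). Copied 'M' from pos 1. Output: "JMM"
Token 4: backref(off=1, len=4) (overlapping!). Copied 'MMMM' from pos 2. Output: "JMMMMMM"
Token 5: literal('L'). Output: "JMMMMMML"
Token 6: backref(off=4, len=2). Copied 'MM' from pos 4. Output: "JMMMMMMLMM"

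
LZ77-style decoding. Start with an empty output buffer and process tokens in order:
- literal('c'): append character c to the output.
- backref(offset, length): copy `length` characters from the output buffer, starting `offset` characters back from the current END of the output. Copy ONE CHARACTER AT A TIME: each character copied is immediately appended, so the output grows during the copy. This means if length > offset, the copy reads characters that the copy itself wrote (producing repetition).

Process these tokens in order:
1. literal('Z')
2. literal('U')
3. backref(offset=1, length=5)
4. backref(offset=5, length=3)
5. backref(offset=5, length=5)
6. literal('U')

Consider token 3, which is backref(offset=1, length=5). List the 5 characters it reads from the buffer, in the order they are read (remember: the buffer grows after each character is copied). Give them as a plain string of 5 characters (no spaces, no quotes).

Token 1: literal('Z'). Output: "Z"
Token 2: literal('U'). Output: "ZU"
Token 3: backref(off=1, len=5). Buffer before: "ZU" (len 2)
  byte 1: read out[1]='U', append. Buffer now: "ZUU"
  byte 2: read out[2]='U', append. Buffer now: "ZUUU"
  byte 3: read out[3]='U', append. Buffer now: "ZUUUU"
  byte 4: read out[4]='U', append. Buffer now: "ZUUUUU"
  byte 5: read out[5]='U', append. Buffer now: "ZUUUUUU"

Answer: UUUUU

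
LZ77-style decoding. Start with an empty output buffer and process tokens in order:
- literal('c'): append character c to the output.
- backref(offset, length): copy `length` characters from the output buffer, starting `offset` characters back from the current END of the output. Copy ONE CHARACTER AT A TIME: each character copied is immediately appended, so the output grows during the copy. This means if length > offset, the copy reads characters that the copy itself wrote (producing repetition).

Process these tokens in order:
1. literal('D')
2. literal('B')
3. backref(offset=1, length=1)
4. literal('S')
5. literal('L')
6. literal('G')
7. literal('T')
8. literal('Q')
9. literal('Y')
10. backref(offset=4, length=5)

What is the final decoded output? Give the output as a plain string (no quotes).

Answer: DBBSLGTQYGTQYG

Derivation:
Token 1: literal('D'). Output: "D"
Token 2: literal('B'). Output: "DB"
Token 3: backref(off=1, len=1). Copied 'B' from pos 1. Output: "DBB"
Token 4: literal('S'). Output: "DBBS"
Token 5: literal('L'). Output: "DBBSL"
Token 6: literal('G'). Output: "DBBSLG"
Token 7: literal('T'). Output: "DBBSLGT"
Token 8: literal('Q'). Output: "DBBSLGTQ"
Token 9: literal('Y'). Output: "DBBSLGTQY"
Token 10: backref(off=4, len=5) (overlapping!). Copied 'GTQYG' from pos 5. Output: "DBBSLGTQYGTQYG"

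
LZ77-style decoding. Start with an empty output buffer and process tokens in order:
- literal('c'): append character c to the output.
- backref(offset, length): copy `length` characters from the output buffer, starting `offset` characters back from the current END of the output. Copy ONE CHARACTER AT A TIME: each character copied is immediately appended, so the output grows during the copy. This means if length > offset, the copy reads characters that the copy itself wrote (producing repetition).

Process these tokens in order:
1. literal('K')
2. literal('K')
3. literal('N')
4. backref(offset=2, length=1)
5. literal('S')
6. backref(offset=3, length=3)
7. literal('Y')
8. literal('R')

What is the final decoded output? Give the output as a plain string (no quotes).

Answer: KKNKSNKSYR

Derivation:
Token 1: literal('K'). Output: "K"
Token 2: literal('K'). Output: "KK"
Token 3: literal('N'). Output: "KKN"
Token 4: backref(off=2, len=1). Copied 'K' from pos 1. Output: "KKNK"
Token 5: literal('S'). Output: "KKNKS"
Token 6: backref(off=3, len=3). Copied 'NKS' from pos 2. Output: "KKNKSNKS"
Token 7: literal('Y'). Output: "KKNKSNKSY"
Token 8: literal('R'). Output: "KKNKSNKSYR"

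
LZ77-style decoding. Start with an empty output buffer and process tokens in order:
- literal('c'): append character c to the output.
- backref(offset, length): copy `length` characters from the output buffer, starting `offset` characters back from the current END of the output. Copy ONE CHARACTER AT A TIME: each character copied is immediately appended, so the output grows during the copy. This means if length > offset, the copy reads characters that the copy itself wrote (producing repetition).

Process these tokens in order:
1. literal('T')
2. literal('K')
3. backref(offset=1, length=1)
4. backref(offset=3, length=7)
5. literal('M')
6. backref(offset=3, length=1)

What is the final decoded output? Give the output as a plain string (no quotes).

Token 1: literal('T'). Output: "T"
Token 2: literal('K'). Output: "TK"
Token 3: backref(off=1, len=1). Copied 'K' from pos 1. Output: "TKK"
Token 4: backref(off=3, len=7) (overlapping!). Copied 'TKKTKKT' from pos 0. Output: "TKKTKKTKKT"
Token 5: literal('M'). Output: "TKKTKKTKKTM"
Token 6: backref(off=3, len=1). Copied 'K' from pos 8. Output: "TKKTKKTKKTMK"

Answer: TKKTKKTKKTMK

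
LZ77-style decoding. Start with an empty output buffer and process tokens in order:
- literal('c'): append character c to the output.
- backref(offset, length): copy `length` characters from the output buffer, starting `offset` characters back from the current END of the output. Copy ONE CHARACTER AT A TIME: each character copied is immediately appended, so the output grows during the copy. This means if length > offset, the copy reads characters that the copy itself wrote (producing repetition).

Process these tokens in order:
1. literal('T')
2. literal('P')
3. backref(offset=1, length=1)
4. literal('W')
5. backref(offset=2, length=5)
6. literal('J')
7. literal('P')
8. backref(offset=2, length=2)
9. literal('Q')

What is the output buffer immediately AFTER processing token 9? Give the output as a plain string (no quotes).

Token 1: literal('T'). Output: "T"
Token 2: literal('P'). Output: "TP"
Token 3: backref(off=1, len=1). Copied 'P' from pos 1. Output: "TPP"
Token 4: literal('W'). Output: "TPPW"
Token 5: backref(off=2, len=5) (overlapping!). Copied 'PWPWP' from pos 2. Output: "TPPWPWPWP"
Token 6: literal('J'). Output: "TPPWPWPWPJ"
Token 7: literal('P'). Output: "TPPWPWPWPJP"
Token 8: backref(off=2, len=2). Copied 'JP' from pos 9. Output: "TPPWPWPWPJPJP"
Token 9: literal('Q'). Output: "TPPWPWPWPJPJPQ"

Answer: TPPWPWPWPJPJPQ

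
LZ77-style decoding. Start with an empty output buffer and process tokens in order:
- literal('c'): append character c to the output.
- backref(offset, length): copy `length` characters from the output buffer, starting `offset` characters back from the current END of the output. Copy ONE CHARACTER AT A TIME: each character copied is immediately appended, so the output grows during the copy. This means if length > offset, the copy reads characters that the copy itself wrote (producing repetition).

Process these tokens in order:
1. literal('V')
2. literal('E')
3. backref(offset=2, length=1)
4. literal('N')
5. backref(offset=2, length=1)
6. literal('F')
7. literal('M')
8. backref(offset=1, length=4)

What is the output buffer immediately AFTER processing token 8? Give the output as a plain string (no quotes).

Token 1: literal('V'). Output: "V"
Token 2: literal('E'). Output: "VE"
Token 3: backref(off=2, len=1). Copied 'V' from pos 0. Output: "VEV"
Token 4: literal('N'). Output: "VEVN"
Token 5: backref(off=2, len=1). Copied 'V' from pos 2. Output: "VEVNV"
Token 6: literal('F'). Output: "VEVNVF"
Token 7: literal('M'). Output: "VEVNVFM"
Token 8: backref(off=1, len=4) (overlapping!). Copied 'MMMM' from pos 6. Output: "VEVNVFMMMMM"

Answer: VEVNVFMMMMM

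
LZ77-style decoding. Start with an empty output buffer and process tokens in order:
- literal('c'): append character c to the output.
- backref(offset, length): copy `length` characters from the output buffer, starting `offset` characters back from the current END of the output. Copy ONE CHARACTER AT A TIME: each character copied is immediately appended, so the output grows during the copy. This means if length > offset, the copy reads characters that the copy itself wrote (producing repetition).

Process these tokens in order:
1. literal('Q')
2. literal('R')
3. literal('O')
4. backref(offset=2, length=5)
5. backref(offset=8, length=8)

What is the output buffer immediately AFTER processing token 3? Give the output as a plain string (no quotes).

Token 1: literal('Q'). Output: "Q"
Token 2: literal('R'). Output: "QR"
Token 3: literal('O'). Output: "QRO"

Answer: QRO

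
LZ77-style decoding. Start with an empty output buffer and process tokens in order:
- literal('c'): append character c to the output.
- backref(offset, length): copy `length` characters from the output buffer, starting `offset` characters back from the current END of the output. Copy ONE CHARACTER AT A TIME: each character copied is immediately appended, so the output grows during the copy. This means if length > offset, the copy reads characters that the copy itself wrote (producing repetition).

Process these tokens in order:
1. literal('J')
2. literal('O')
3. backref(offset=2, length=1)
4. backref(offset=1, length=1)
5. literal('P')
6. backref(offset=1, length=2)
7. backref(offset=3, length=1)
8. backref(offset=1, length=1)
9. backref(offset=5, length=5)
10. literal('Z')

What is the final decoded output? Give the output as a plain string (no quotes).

Token 1: literal('J'). Output: "J"
Token 2: literal('O'). Output: "JO"
Token 3: backref(off=2, len=1). Copied 'J' from pos 0. Output: "JOJ"
Token 4: backref(off=1, len=1). Copied 'J' from pos 2. Output: "JOJJ"
Token 5: literal('P'). Output: "JOJJP"
Token 6: backref(off=1, len=2) (overlapping!). Copied 'PP' from pos 4. Output: "JOJJPPP"
Token 7: backref(off=3, len=1). Copied 'P' from pos 4. Output: "JOJJPPPP"
Token 8: backref(off=1, len=1). Copied 'P' from pos 7. Output: "JOJJPPPPP"
Token 9: backref(off=5, len=5). Copied 'PPPPP' from pos 4. Output: "JOJJPPPPPPPPPP"
Token 10: literal('Z'). Output: "JOJJPPPPPPPPPPZ"

Answer: JOJJPPPPPPPPPPZ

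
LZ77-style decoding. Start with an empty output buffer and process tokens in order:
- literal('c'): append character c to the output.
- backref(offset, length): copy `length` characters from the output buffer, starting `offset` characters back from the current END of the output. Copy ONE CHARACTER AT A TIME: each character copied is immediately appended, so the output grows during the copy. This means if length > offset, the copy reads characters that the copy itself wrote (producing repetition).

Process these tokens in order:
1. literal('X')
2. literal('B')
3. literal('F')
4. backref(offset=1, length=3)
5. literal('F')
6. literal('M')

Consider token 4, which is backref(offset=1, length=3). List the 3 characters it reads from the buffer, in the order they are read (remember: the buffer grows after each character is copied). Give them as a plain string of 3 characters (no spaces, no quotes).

Answer: FFF

Derivation:
Token 1: literal('X'). Output: "X"
Token 2: literal('B'). Output: "XB"
Token 3: literal('F'). Output: "XBF"
Token 4: backref(off=1, len=3). Buffer before: "XBF" (len 3)
  byte 1: read out[2]='F', append. Buffer now: "XBFF"
  byte 2: read out[3]='F', append. Buffer now: "XBFFF"
  byte 3: read out[4]='F', append. Buffer now: "XBFFFF"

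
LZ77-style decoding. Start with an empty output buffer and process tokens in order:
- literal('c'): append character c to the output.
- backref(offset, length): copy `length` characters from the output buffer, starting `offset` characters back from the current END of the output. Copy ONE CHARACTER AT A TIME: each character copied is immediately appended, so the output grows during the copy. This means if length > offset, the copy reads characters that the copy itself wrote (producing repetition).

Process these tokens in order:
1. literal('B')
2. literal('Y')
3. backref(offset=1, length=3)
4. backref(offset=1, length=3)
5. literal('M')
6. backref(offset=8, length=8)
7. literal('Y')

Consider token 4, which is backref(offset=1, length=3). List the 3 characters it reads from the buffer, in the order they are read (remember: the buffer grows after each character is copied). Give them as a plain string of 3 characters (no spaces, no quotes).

Answer: YYY

Derivation:
Token 1: literal('B'). Output: "B"
Token 2: literal('Y'). Output: "BY"
Token 3: backref(off=1, len=3) (overlapping!). Copied 'YYY' from pos 1. Output: "BYYYY"
Token 4: backref(off=1, len=3). Buffer before: "BYYYY" (len 5)
  byte 1: read out[4]='Y', append. Buffer now: "BYYYYY"
  byte 2: read out[5]='Y', append. Buffer now: "BYYYYYY"
  byte 3: read out[6]='Y', append. Buffer now: "BYYYYYYY"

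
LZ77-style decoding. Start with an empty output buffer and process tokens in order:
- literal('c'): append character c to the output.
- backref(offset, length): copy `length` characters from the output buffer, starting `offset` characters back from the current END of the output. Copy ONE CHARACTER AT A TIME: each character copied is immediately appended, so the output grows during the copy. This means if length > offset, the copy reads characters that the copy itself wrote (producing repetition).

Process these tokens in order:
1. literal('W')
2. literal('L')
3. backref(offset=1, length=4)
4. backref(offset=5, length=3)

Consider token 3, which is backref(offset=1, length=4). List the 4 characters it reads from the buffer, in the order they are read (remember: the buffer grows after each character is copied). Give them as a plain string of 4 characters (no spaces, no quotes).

Answer: LLLL

Derivation:
Token 1: literal('W'). Output: "W"
Token 2: literal('L'). Output: "WL"
Token 3: backref(off=1, len=4). Buffer before: "WL" (len 2)
  byte 1: read out[1]='L', append. Buffer now: "WLL"
  byte 2: read out[2]='L', append. Buffer now: "WLLL"
  byte 3: read out[3]='L', append. Buffer now: "WLLLL"
  byte 4: read out[4]='L', append. Buffer now: "WLLLLL"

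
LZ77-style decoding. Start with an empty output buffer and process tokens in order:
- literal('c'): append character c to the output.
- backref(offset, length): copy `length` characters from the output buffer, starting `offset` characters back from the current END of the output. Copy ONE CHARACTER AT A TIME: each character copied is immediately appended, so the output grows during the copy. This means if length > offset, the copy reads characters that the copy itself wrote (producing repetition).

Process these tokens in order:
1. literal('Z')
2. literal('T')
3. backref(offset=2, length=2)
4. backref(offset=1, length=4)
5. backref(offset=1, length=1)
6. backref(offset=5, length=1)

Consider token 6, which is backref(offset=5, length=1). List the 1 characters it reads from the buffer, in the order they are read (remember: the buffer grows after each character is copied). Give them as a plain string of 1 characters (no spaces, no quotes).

Answer: T

Derivation:
Token 1: literal('Z'). Output: "Z"
Token 2: literal('T'). Output: "ZT"
Token 3: backref(off=2, len=2). Copied 'ZT' from pos 0. Output: "ZTZT"
Token 4: backref(off=1, len=4) (overlapping!). Copied 'TTTT' from pos 3. Output: "ZTZTTTTT"
Token 5: backref(off=1, len=1). Copied 'T' from pos 7. Output: "ZTZTTTTTT"
Token 6: backref(off=5, len=1). Buffer before: "ZTZTTTTTT" (len 9)
  byte 1: read out[4]='T', append. Buffer now: "ZTZTTTTTTT"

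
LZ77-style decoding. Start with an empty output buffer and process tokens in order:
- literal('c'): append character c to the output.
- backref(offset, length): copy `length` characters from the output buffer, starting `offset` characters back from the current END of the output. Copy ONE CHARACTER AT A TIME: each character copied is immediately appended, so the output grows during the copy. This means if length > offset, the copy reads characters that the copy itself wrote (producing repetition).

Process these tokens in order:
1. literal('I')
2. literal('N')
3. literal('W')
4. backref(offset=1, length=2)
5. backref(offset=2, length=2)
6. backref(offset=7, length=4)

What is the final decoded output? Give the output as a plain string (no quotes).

Token 1: literal('I'). Output: "I"
Token 2: literal('N'). Output: "IN"
Token 3: literal('W'). Output: "INW"
Token 4: backref(off=1, len=2) (overlapping!). Copied 'WW' from pos 2. Output: "INWWW"
Token 5: backref(off=2, len=2). Copied 'WW' from pos 3. Output: "INWWWWW"
Token 6: backref(off=7, len=4). Copied 'INWW' from pos 0. Output: "INWWWWWINWW"

Answer: INWWWWWINWW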